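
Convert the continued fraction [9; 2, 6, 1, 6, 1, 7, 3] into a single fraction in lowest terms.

27499/2905

a_0 = 9: 9/1
a_1 = 2: 19/2
a_2 = 6: 123/13
a_3 = 1: 142/15
a_4 = 6: 975/103
a_5 = 1: 1117/118
a_6 = 7: 8794/929
a_7 = 3: 27499/2905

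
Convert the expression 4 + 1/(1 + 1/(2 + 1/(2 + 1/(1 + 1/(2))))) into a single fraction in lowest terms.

127/27

a_0 = 4: 4/1
a_1 = 1: 5/1
a_2 = 2: 14/3
a_3 = 2: 33/7
a_4 = 1: 47/10
a_5 = 2: 127/27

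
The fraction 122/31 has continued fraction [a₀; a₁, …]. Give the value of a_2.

Apply division with remainder until the remainder is 0:
122 ÷ 31 → quotient 3, remainder 29
31 ÷ 29 → quotient 1, remainder 2
29 ÷ 2 → quotient 14, remainder 1

14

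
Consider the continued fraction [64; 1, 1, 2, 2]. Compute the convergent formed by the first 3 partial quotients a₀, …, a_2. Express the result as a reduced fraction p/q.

129/2

Start with 1.
1 + 1/(1/1) = 1 + 1/1 = 2/1
64 + 1/(2/1) = 64 + 1/2 = 129/2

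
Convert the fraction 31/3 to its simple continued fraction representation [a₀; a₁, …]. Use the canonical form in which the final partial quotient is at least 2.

31 = 10·3 + 1, so a_0 = 10
3 = 3·1 + 0, so a_1 = 3

[10; 3]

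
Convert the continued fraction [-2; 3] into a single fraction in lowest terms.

-5/3

Collapse the nested fraction from the inside out:
Start with 3.
-2 + 1/(3/1) = -2 + 1/3 = -5/3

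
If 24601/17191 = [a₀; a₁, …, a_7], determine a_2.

24601 ÷ 17191 → quotient 1, remainder 7410
17191 ÷ 7410 → quotient 2, remainder 2371
7410 ÷ 2371 → quotient 3, remainder 297

3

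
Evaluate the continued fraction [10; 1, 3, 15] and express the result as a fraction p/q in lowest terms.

656/61

a_0 = 10: 10/1
a_1 = 1: 11/1
a_2 = 3: 43/4
a_3 = 15: 656/61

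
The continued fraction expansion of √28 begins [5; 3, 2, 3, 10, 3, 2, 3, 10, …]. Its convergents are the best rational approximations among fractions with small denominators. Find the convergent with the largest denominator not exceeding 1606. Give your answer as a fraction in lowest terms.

List convergents until the denominator exceeds the bound:
a_0 = 5: 5/1  (≤ bound)
a_1 = 3: 16/3  (≤ bound)
a_2 = 2: 37/7  (≤ bound)
a_3 = 3: 127/24  (≤ bound)
a_4 = 10: 1307/247  (≤ bound)
a_5 = 3: 4048/765  (≤ bound)
a_6 = 2: 9403/1777  (> 1606, stop)

4048/765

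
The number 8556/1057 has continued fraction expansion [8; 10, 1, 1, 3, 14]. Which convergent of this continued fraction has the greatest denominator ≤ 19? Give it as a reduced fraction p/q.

a_0 = 8: 8/1  (≤ bound)
a_1 = 10: 81/10  (≤ bound)
a_2 = 1: 89/11  (≤ bound)
a_3 = 1: 170/21  (> 19, stop)

89/11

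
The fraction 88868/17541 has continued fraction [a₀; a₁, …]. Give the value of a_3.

8

88868 = 5·17541 + 1163, so a_0 = 5
17541 = 15·1163 + 96, so a_1 = 15
1163 = 12·96 + 11, so a_2 = 12
96 = 8·11 + 8, so a_3 = 8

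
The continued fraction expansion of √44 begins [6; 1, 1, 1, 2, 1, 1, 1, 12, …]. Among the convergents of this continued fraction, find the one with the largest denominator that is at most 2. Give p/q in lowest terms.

a_0 = 6: 6/1  (≤ bound)
a_1 = 1: 7/1  (≤ bound)
a_2 = 1: 13/2  (≤ bound)
a_3 = 1: 20/3  (> 2, stop)

13/2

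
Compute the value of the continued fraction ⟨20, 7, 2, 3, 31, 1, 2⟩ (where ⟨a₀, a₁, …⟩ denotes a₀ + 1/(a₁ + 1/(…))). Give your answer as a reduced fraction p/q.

a_0 = 20: 20/1
a_1 = 7: 141/7
a_2 = 2: 302/15
a_3 = 3: 1047/52
a_4 = 31: 32759/1627
a_5 = 1: 33806/1679
a_6 = 2: 100371/4985

100371/4985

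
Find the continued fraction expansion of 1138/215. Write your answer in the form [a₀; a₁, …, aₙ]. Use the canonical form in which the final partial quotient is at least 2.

Apply division with remainder until the remainder is 0:
1138 = 5·215 + 63, so a_0 = 5
215 = 3·63 + 26, so a_1 = 3
63 = 2·26 + 11, so a_2 = 2
26 = 2·11 + 4, so a_3 = 2
11 = 2·4 + 3, so a_4 = 2
4 = 1·3 + 1, so a_5 = 1
3 = 3·1 + 0, so a_6 = 3

[5; 3, 2, 2, 2, 1, 3]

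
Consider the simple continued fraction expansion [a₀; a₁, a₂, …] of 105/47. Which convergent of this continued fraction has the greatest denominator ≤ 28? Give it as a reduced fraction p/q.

a_0 = 2: 2/1  (≤ bound)
a_1 = 4: 9/4  (≤ bound)
a_2 = 3: 29/13  (≤ bound)
a_3 = 1: 38/17  (≤ bound)
a_4 = 2: 105/47  (> 28, stop)

38/17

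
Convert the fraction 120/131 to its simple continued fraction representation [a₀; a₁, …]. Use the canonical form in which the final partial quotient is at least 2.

⌊120/131⌋ = 0, remainder 120
⌊131/120⌋ = 1, remainder 11
⌊120/11⌋ = 10, remainder 10
⌊11/10⌋ = 1, remainder 1
⌊10/1⌋ = 10, remainder 0

[0; 1, 10, 1, 10]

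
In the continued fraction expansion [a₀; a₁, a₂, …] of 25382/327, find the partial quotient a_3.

⌊25382/327⌋ = 77, remainder 203
⌊327/203⌋ = 1, remainder 124
⌊203/124⌋ = 1, remainder 79
⌊124/79⌋ = 1, remainder 45

1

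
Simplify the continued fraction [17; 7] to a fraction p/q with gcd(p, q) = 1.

Start with 7.
17 + 1/(7/1) = 17 + 1/7 = 120/7

120/7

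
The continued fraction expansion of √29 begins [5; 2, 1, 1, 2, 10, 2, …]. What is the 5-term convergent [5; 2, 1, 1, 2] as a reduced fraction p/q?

70/13

a_0 = 5: 5/1
a_1 = 2: 11/2
a_2 = 1: 16/3
a_3 = 1: 27/5
a_4 = 2: 70/13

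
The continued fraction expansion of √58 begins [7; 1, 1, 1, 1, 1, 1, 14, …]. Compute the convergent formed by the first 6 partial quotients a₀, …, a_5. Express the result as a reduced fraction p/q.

Start with 1.
1 + 1/(1/1) = 1 + 1/1 = 2/1
1 + 1/(2/1) = 1 + 1/2 = 3/2
1 + 1/(3/2) = 1 + 2/3 = 5/3
1 + 1/(5/3) = 1 + 3/5 = 8/5
7 + 1/(8/5) = 7 + 5/8 = 61/8

61/8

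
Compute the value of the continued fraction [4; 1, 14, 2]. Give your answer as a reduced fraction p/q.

a_0 = 4: 4/1
a_1 = 1: 5/1
a_2 = 14: 74/15
a_3 = 2: 153/31

153/31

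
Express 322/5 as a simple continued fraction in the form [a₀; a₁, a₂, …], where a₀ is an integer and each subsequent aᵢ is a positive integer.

322 = 64·5 + 2, so a_0 = 64
5 = 2·2 + 1, so a_1 = 2
2 = 2·1 + 0, so a_2 = 2

[64; 2, 2]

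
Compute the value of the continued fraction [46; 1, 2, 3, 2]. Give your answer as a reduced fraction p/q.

1074/23

Build up convergents one term at a time:
a_0 = 46: 46/1
a_1 = 1: 47/1
a_2 = 2: 140/3
a_3 = 3: 467/10
a_4 = 2: 1074/23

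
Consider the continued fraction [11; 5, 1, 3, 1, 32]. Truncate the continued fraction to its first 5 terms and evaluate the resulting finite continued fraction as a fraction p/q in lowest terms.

324/29

Build up convergents one term at a time:
a_0 = 11: 11/1
a_1 = 5: 56/5
a_2 = 1: 67/6
a_3 = 3: 257/23
a_4 = 1: 324/29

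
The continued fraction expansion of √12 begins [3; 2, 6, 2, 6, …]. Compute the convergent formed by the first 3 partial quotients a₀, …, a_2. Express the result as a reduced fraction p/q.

Collapse the nested fraction from the inside out:
Start with 6.
2 + 1/(6/1) = 2 + 1/6 = 13/6
3 + 1/(13/6) = 3 + 6/13 = 45/13

45/13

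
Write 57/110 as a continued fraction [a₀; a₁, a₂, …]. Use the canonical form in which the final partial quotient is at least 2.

[0; 1, 1, 13, 4]

57 = 0·110 + 57, so a_0 = 0
110 = 1·57 + 53, so a_1 = 1
57 = 1·53 + 4, so a_2 = 1
53 = 13·4 + 1, so a_3 = 13
4 = 4·1 + 0, so a_4 = 4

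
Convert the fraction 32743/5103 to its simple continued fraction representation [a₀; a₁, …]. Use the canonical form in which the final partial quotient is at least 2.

[6; 2, 2, 2, 27, 1, 14]

Repeatedly divide and take the remainder:
⌊32743/5103⌋ = 6, remainder 2125
⌊5103/2125⌋ = 2, remainder 853
⌊2125/853⌋ = 2, remainder 419
⌊853/419⌋ = 2, remainder 15
⌊419/15⌋ = 27, remainder 14
⌊15/14⌋ = 1, remainder 1
⌊14/1⌋ = 14, remainder 0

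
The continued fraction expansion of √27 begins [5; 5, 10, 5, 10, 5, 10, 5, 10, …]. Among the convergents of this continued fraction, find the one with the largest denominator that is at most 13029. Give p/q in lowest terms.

13775/2651

a_0 = 5: 5/1  (≤ bound)
a_1 = 5: 26/5  (≤ bound)
a_2 = 10: 265/51  (≤ bound)
a_3 = 5: 1351/260  (≤ bound)
a_4 = 10: 13775/2651  (≤ bound)
a_5 = 5: 70226/13515  (> 13029, stop)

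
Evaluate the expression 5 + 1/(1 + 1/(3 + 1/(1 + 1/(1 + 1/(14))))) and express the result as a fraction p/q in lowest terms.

757/131

Start with 14.
1 + 1/(14/1) = 1 + 1/14 = 15/14
1 + 1/(15/14) = 1 + 14/15 = 29/15
3 + 1/(29/15) = 3 + 15/29 = 102/29
1 + 1/(102/29) = 1 + 29/102 = 131/102
5 + 1/(131/102) = 5 + 102/131 = 757/131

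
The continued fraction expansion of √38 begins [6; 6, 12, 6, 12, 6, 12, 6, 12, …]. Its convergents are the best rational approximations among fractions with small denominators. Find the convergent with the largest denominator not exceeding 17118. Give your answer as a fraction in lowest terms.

List convergents until the denominator exceeds the bound:
a_0 = 6: 6/1  (≤ bound)
a_1 = 6: 37/6  (≤ bound)
a_2 = 12: 450/73  (≤ bound)
a_3 = 6: 2737/444  (≤ bound)
a_4 = 12: 33294/5401  (≤ bound)
a_5 = 6: 202501/32850  (> 17118, stop)

33294/5401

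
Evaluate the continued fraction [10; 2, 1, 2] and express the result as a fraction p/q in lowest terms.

83/8

a_0 = 10: 10/1
a_1 = 2: 21/2
a_2 = 1: 31/3
a_3 = 2: 83/8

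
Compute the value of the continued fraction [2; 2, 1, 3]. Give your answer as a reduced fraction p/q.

Compute successive convergents:
a_0 = 2: 2/1
a_1 = 2: 5/2
a_2 = 1: 7/3
a_3 = 3: 26/11

26/11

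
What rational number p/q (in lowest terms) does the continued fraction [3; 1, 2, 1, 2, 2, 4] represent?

429/115

Start with 4.
2 + 1/(4/1) = 2 + 1/4 = 9/4
2 + 1/(9/4) = 2 + 4/9 = 22/9
1 + 1/(22/9) = 1 + 9/22 = 31/22
2 + 1/(31/22) = 2 + 22/31 = 84/31
1 + 1/(84/31) = 1 + 31/84 = 115/84
3 + 1/(115/84) = 3 + 84/115 = 429/115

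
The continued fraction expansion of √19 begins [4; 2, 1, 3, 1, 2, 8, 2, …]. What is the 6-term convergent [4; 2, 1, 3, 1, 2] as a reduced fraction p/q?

Build up convergents one term at a time:
a_0 = 4: 4/1
a_1 = 2: 9/2
a_2 = 1: 13/3
a_3 = 3: 48/11
a_4 = 1: 61/14
a_5 = 2: 170/39

170/39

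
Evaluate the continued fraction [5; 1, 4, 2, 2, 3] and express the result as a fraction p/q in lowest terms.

535/92

a_0 = 5: 5/1
a_1 = 1: 6/1
a_2 = 4: 29/5
a_3 = 2: 64/11
a_4 = 2: 157/27
a_5 = 3: 535/92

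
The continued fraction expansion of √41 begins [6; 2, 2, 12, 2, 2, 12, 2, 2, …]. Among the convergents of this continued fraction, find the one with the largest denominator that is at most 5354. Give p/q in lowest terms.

25414/3969

a_0 = 6: 6/1  (≤ bound)
a_1 = 2: 13/2  (≤ bound)
a_2 = 2: 32/5  (≤ bound)
a_3 = 12: 397/62  (≤ bound)
a_4 = 2: 826/129  (≤ bound)
a_5 = 2: 2049/320  (≤ bound)
a_6 = 12: 25414/3969  (≤ bound)
a_7 = 2: 52877/8258  (> 5354, stop)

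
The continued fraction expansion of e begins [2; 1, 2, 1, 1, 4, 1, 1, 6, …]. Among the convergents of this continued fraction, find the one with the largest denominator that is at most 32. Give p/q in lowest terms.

a_0 = 2: 2/1  (≤ bound)
a_1 = 1: 3/1  (≤ bound)
a_2 = 2: 8/3  (≤ bound)
a_3 = 1: 11/4  (≤ bound)
a_4 = 1: 19/7  (≤ bound)
a_5 = 4: 87/32  (≤ bound)
a_6 = 1: 106/39  (> 32, stop)

87/32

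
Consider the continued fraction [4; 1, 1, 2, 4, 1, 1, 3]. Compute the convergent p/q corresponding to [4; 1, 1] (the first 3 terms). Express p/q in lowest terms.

9/2

Work from the innermost term outward:
Start with 1.
1 + 1/(1/1) = 1 + 1/1 = 2/1
4 + 1/(2/1) = 4 + 1/2 = 9/2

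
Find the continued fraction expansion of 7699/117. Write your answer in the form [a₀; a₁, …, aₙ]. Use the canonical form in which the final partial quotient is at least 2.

[65; 1, 4, 11, 2]

Repeatedly divide and take the remainder:
⌊7699/117⌋ = 65, remainder 94
⌊117/94⌋ = 1, remainder 23
⌊94/23⌋ = 4, remainder 2
⌊23/2⌋ = 11, remainder 1
⌊2/1⌋ = 2, remainder 0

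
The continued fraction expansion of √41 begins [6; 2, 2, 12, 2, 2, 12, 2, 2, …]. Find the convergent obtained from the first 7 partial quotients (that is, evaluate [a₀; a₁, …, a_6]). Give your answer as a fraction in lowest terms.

25414/3969

Start with 12.
2 + 1/(12/1) = 2 + 1/12 = 25/12
2 + 1/(25/12) = 2 + 12/25 = 62/25
12 + 1/(62/25) = 12 + 25/62 = 769/62
2 + 1/(769/62) = 2 + 62/769 = 1600/769
2 + 1/(1600/769) = 2 + 769/1600 = 3969/1600
6 + 1/(3969/1600) = 6 + 1600/3969 = 25414/3969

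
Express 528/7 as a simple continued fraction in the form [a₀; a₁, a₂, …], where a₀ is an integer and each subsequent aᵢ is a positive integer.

528 = 75·7 + 3, so a_0 = 75
7 = 2·3 + 1, so a_1 = 2
3 = 3·1 + 0, so a_2 = 3

[75; 2, 3]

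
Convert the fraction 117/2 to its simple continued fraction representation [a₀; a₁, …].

[58; 2]

117 = 58·2 + 1, so a_0 = 58
2 = 2·1 + 0, so a_1 = 2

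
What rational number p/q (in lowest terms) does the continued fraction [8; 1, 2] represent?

26/3

Compute successive convergents:
a_0 = 8: 8/1
a_1 = 1: 9/1
a_2 = 2: 26/3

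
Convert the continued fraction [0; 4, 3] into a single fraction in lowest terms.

3/13

Start with 3.
4 + 1/(3/1) = 4 + 1/3 = 13/3
0 + 1/(13/3) = 0 + 3/13 = 3/13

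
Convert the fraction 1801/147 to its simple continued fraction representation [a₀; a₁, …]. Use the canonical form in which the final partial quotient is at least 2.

⌊1801/147⌋ = 12, remainder 37
⌊147/37⌋ = 3, remainder 36
⌊37/36⌋ = 1, remainder 1
⌊36/1⌋ = 36, remainder 0

[12; 3, 1, 36]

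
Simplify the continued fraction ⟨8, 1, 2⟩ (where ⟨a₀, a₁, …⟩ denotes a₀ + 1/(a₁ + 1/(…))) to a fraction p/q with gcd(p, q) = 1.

26/3

Collapse the nested fraction from the inside out:
Start with 2.
1 + 1/(2/1) = 1 + 1/2 = 3/2
8 + 1/(3/2) = 8 + 2/3 = 26/3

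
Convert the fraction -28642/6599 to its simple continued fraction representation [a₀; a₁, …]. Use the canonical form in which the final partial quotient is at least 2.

Repeatedly divide and take the remainder:
-28642 = -5·6599 + 4353, so a_0 = -5
6599 = 1·4353 + 2246, so a_1 = 1
4353 = 1·2246 + 2107, so a_2 = 1
2246 = 1·2107 + 139, so a_3 = 1
2107 = 15·139 + 22, so a_4 = 15
139 = 6·22 + 7, so a_5 = 6
22 = 3·7 + 1, so a_6 = 3
7 = 7·1 + 0, so a_7 = 7

[-5; 1, 1, 1, 15, 6, 3, 7]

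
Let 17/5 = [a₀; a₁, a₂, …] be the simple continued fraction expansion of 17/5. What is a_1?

17 = 3·5 + 2, so a_0 = 3
5 = 2·2 + 1, so a_1 = 2

2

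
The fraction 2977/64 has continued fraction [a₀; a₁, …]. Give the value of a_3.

15

2977 = 46·64 + 33, so a_0 = 46
64 = 1·33 + 31, so a_1 = 1
33 = 1·31 + 2, so a_2 = 1
31 = 15·2 + 1, so a_3 = 15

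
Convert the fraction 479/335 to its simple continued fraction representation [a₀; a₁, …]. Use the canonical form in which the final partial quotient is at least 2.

479 = 1·335 + 144, so a_0 = 1
335 = 2·144 + 47, so a_1 = 2
144 = 3·47 + 3, so a_2 = 3
47 = 15·3 + 2, so a_3 = 15
3 = 1·2 + 1, so a_4 = 1
2 = 2·1 + 0, so a_5 = 2

[1; 2, 3, 15, 1, 2]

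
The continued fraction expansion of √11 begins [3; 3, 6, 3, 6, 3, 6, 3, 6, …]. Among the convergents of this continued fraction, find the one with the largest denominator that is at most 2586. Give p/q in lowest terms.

3970/1197

List convergents until the denominator exceeds the bound:
a_0 = 3: 3/1  (≤ bound)
a_1 = 3: 10/3  (≤ bound)
a_2 = 6: 63/19  (≤ bound)
a_3 = 3: 199/60  (≤ bound)
a_4 = 6: 1257/379  (≤ bound)
a_5 = 3: 3970/1197  (≤ bound)
a_6 = 6: 25077/7561  (> 2586, stop)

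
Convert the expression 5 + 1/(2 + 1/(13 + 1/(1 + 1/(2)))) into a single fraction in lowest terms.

466/85

a_0 = 5: 5/1
a_1 = 2: 11/2
a_2 = 13: 148/27
a_3 = 1: 159/29
a_4 = 2: 466/85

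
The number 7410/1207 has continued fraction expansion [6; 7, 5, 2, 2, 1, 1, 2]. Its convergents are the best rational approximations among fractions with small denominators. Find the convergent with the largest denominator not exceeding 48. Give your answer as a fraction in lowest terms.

221/36

a_0 = 6: 6/1  (≤ bound)
a_1 = 7: 43/7  (≤ bound)
a_2 = 5: 221/36  (≤ bound)
a_3 = 2: 485/79  (> 48, stop)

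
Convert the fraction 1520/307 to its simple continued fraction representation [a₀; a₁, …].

[4; 1, 19, 2, 7]

⌊1520/307⌋ = 4, remainder 292
⌊307/292⌋ = 1, remainder 15
⌊292/15⌋ = 19, remainder 7
⌊15/7⌋ = 2, remainder 1
⌊7/1⌋ = 7, remainder 0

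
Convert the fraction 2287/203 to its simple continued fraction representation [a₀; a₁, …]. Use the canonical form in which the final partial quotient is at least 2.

[11; 3, 1, 3, 6, 2]

⌊2287/203⌋ = 11, remainder 54
⌊203/54⌋ = 3, remainder 41
⌊54/41⌋ = 1, remainder 13
⌊41/13⌋ = 3, remainder 2
⌊13/2⌋ = 6, remainder 1
⌊2/1⌋ = 2, remainder 0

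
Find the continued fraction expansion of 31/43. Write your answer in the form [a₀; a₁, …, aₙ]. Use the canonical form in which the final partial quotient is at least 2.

[0; 1, 2, 1, 1, 2, 2]

31 = 0·43 + 31, so a_0 = 0
43 = 1·31 + 12, so a_1 = 1
31 = 2·12 + 7, so a_2 = 2
12 = 1·7 + 5, so a_3 = 1
7 = 1·5 + 2, so a_4 = 1
5 = 2·2 + 1, so a_5 = 2
2 = 2·1 + 0, so a_6 = 2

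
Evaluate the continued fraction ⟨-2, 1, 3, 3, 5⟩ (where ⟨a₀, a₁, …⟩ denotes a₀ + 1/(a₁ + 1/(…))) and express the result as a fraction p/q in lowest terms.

-85/69

a_0 = -2: -2/1
a_1 = 1: -1/1
a_2 = 3: -5/4
a_3 = 3: -16/13
a_4 = 5: -85/69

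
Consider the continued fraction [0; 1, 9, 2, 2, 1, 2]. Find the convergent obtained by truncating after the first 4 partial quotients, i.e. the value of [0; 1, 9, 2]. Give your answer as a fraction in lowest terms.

19/21

Work from the innermost term outward:
Start with 2.
9 + 1/(2/1) = 9 + 1/2 = 19/2
1 + 1/(19/2) = 1 + 2/19 = 21/19
0 + 1/(21/19) = 0 + 19/21 = 19/21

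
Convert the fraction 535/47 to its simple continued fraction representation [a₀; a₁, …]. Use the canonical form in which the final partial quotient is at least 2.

[11; 2, 1, 1, 1, 1, 3]

Apply division with remainder until the remainder is 0:
535 ÷ 47 → quotient 11, remainder 18
47 ÷ 18 → quotient 2, remainder 11
18 ÷ 11 → quotient 1, remainder 7
11 ÷ 7 → quotient 1, remainder 4
7 ÷ 4 → quotient 1, remainder 3
4 ÷ 3 → quotient 1, remainder 1
3 ÷ 1 → quotient 3, remainder 0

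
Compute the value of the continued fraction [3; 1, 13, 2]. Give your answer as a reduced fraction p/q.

114/29

Start with 2.
13 + 1/(2/1) = 13 + 1/2 = 27/2
1 + 1/(27/2) = 1 + 2/27 = 29/27
3 + 1/(29/27) = 3 + 27/29 = 114/29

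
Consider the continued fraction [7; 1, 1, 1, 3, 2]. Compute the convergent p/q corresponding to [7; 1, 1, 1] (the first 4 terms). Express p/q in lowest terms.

Start with 1.
1 + 1/(1/1) = 1 + 1/1 = 2/1
1 + 1/(2/1) = 1 + 1/2 = 3/2
7 + 1/(3/2) = 7 + 2/3 = 23/3

23/3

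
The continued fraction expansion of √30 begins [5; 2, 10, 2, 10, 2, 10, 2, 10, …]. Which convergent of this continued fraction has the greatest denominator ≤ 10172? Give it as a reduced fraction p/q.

List convergents until the denominator exceeds the bound:
a_0 = 5: 5/1  (≤ bound)
a_1 = 2: 11/2  (≤ bound)
a_2 = 10: 115/21  (≤ bound)
a_3 = 2: 241/44  (≤ bound)
a_4 = 10: 2525/461  (≤ bound)
a_5 = 2: 5291/966  (≤ bound)
a_6 = 10: 55435/10121  (≤ bound)
a_7 = 2: 116161/21208  (> 10172, stop)

55435/10121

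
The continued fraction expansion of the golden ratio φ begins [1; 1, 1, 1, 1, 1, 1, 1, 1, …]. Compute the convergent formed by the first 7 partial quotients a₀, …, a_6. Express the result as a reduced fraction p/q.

Start with 1.
1 + 1/(1/1) = 1 + 1/1 = 2/1
1 + 1/(2/1) = 1 + 1/2 = 3/2
1 + 1/(3/2) = 1 + 2/3 = 5/3
1 + 1/(5/3) = 1 + 3/5 = 8/5
1 + 1/(8/5) = 1 + 5/8 = 13/8
1 + 1/(13/8) = 1 + 8/13 = 21/13

21/13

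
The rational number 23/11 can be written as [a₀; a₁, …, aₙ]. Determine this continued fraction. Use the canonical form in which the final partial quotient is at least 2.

Run the Euclidean algorithm, recording each quotient:
⌊23/11⌋ = 2, remainder 1
⌊11/1⌋ = 11, remainder 0

[2; 11]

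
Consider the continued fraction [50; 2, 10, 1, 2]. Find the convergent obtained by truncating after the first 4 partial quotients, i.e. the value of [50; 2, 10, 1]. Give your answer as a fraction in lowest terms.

1161/23

Start with 1.
10 + 1/(1/1) = 10 + 1/1 = 11/1
2 + 1/(11/1) = 2 + 1/11 = 23/11
50 + 1/(23/11) = 50 + 11/23 = 1161/23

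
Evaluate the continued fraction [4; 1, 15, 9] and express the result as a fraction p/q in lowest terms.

716/145

a_0 = 4: 4/1
a_1 = 1: 5/1
a_2 = 15: 79/16
a_3 = 9: 716/145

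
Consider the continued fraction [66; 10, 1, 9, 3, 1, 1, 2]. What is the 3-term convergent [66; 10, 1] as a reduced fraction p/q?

Start with 1.
10 + 1/(1/1) = 10 + 1/1 = 11/1
66 + 1/(11/1) = 66 + 1/11 = 727/11

727/11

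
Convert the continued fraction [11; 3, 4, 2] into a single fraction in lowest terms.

328/29

Starting at the tail and folding back:
Start with 2.
4 + 1/(2/1) = 4 + 1/2 = 9/2
3 + 1/(9/2) = 3 + 2/9 = 29/9
11 + 1/(29/9) = 11 + 9/29 = 328/29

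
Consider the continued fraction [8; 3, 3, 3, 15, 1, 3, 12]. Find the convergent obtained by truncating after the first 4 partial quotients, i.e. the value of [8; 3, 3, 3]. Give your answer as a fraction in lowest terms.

Compute successive convergents:
a_0 = 8: 8/1
a_1 = 3: 25/3
a_2 = 3: 83/10
a_3 = 3: 274/33

274/33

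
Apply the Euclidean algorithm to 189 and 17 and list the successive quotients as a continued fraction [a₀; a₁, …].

[11; 8, 2]

Apply division with remainder until the remainder is 0:
189 = 11·17 + 2, so a_0 = 11
17 = 8·2 + 1, so a_1 = 8
2 = 2·1 + 0, so a_2 = 2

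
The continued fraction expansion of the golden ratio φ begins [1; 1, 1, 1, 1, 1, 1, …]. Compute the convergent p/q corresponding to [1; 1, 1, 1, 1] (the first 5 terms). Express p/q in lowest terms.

Build up convergents one term at a time:
a_0 = 1: 1/1
a_1 = 1: 2/1
a_2 = 1: 3/2
a_3 = 1: 5/3
a_4 = 1: 8/5

8/5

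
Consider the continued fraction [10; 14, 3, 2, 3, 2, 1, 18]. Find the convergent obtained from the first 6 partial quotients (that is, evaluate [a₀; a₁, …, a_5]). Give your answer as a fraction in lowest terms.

7915/786

Use the convergent recurrence hₖ = aₖ·hₖ₋₁ + hₖ₋₂ (and likewise for the denominators kₖ):
a_0 = 10: 10/1
a_1 = 14: 141/14
a_2 = 3: 433/43
a_3 = 2: 1007/100
a_4 = 3: 3454/343
a_5 = 2: 7915/786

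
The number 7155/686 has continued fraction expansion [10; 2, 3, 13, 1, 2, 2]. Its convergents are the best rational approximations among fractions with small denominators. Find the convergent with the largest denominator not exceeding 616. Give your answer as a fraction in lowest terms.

a_0 = 10: 10/1  (≤ bound)
a_1 = 2: 21/2  (≤ bound)
a_2 = 3: 73/7  (≤ bound)
a_3 = 13: 970/93  (≤ bound)
a_4 = 1: 1043/100  (≤ bound)
a_5 = 2: 3056/293  (≤ bound)
a_6 = 2: 7155/686  (> 616, stop)

3056/293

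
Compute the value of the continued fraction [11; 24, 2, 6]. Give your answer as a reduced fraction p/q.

Start with 6.
2 + 1/(6/1) = 2 + 1/6 = 13/6
24 + 1/(13/6) = 24 + 6/13 = 318/13
11 + 1/(318/13) = 11 + 13/318 = 3511/318

3511/318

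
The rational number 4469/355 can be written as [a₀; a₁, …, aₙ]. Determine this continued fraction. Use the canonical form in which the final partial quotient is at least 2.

[12; 1, 1, 2, 3, 6, 1, 2]

⌊4469/355⌋ = 12, remainder 209
⌊355/209⌋ = 1, remainder 146
⌊209/146⌋ = 1, remainder 63
⌊146/63⌋ = 2, remainder 20
⌊63/20⌋ = 3, remainder 3
⌊20/3⌋ = 6, remainder 2
⌊3/2⌋ = 1, remainder 1
⌊2/1⌋ = 2, remainder 0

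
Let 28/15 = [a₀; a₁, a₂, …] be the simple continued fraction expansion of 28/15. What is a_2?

6

⌊28/15⌋ = 1, remainder 13
⌊15/13⌋ = 1, remainder 2
⌊13/2⌋ = 6, remainder 1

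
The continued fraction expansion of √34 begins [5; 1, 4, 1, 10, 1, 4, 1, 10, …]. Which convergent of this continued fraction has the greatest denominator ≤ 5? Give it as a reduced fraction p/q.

29/5

a_0 = 5: 5/1  (≤ bound)
a_1 = 1: 6/1  (≤ bound)
a_2 = 4: 29/5  (≤ bound)
a_3 = 1: 35/6  (> 5, stop)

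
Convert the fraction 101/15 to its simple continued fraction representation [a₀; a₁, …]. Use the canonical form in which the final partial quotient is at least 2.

[6; 1, 2, 1, 3]

101 ÷ 15 → quotient 6, remainder 11
15 ÷ 11 → quotient 1, remainder 4
11 ÷ 4 → quotient 2, remainder 3
4 ÷ 3 → quotient 1, remainder 1
3 ÷ 1 → quotient 3, remainder 0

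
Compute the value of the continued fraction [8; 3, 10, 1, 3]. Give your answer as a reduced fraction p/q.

1107/133

Work from the innermost term outward:
Start with 3.
1 + 1/(3/1) = 1 + 1/3 = 4/3
10 + 1/(4/3) = 10 + 3/4 = 43/4
3 + 1/(43/4) = 3 + 4/43 = 133/43
8 + 1/(133/43) = 8 + 43/133 = 1107/133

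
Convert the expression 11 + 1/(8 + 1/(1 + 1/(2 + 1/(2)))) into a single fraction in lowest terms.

Start with 2.
2 + 1/(2/1) = 2 + 1/2 = 5/2
1 + 1/(5/2) = 1 + 2/5 = 7/5
8 + 1/(7/5) = 8 + 5/7 = 61/7
11 + 1/(61/7) = 11 + 7/61 = 678/61

678/61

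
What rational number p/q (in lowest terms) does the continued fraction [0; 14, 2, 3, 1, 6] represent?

61/881

a_0 = 0: 0/1
a_1 = 14: 1/14
a_2 = 2: 2/29
a_3 = 3: 7/101
a_4 = 1: 9/130
a_5 = 6: 61/881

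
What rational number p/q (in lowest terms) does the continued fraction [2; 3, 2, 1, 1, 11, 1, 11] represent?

5853/2551

Start with 11.
1 + 1/(11/1) = 1 + 1/11 = 12/11
11 + 1/(12/11) = 11 + 11/12 = 143/12
1 + 1/(143/12) = 1 + 12/143 = 155/143
1 + 1/(155/143) = 1 + 143/155 = 298/155
2 + 1/(298/155) = 2 + 155/298 = 751/298
3 + 1/(751/298) = 3 + 298/751 = 2551/751
2 + 1/(2551/751) = 2 + 751/2551 = 5853/2551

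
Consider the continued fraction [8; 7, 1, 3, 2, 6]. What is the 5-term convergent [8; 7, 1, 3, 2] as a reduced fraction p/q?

Build up convergents one term at a time:
a_0 = 8: 8/1
a_1 = 7: 57/7
a_2 = 1: 65/8
a_3 = 3: 252/31
a_4 = 2: 569/70

569/70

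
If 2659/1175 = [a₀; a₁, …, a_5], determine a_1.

3

Apply division with remainder until the remainder is 0:
2659 = 2·1175 + 309, so a_0 = 2
1175 = 3·309 + 248, so a_1 = 3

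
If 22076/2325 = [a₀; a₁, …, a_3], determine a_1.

Run the Euclidean algorithm, recording each quotient:
22076 ÷ 2325 → quotient 9, remainder 1151
2325 ÷ 1151 → quotient 2, remainder 23

2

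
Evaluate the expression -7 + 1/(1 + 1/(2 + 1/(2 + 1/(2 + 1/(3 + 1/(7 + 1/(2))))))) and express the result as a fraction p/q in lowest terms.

a_0 = -7: -7/1
a_1 = 1: -6/1
a_2 = 2: -19/3
a_3 = 2: -44/7
a_4 = 2: -107/17
a_5 = 3: -365/58
a_6 = 7: -2662/423
a_7 = 2: -5689/904

-5689/904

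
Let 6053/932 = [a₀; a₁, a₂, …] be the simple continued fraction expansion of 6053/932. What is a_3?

10

6053 = 6·932 + 461, so a_0 = 6
932 = 2·461 + 10, so a_1 = 2
461 = 46·10 + 1, so a_2 = 46
10 = 10·1 + 0, so a_3 = 10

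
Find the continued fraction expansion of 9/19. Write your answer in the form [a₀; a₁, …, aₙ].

[0; 2, 9]

⌊9/19⌋ = 0, remainder 9
⌊19/9⌋ = 2, remainder 1
⌊9/1⌋ = 9, remainder 0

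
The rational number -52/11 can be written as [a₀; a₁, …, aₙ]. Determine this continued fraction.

[-5; 3, 1, 2]

Apply division with remainder until the remainder is 0:
⌊-52/11⌋ = -5, remainder 3
⌊11/3⌋ = 3, remainder 2
⌊3/2⌋ = 1, remainder 1
⌊2/1⌋ = 2, remainder 0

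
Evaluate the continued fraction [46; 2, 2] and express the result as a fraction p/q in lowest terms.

a_0 = 46: 46/1
a_1 = 2: 93/2
a_2 = 2: 232/5

232/5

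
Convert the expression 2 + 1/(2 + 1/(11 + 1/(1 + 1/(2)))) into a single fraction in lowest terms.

181/73

a_0 = 2: 2/1
a_1 = 2: 5/2
a_2 = 11: 57/23
a_3 = 1: 62/25
a_4 = 2: 181/73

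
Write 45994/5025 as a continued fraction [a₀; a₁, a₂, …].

[9; 6, 1, 1, 6, 1, 3, 13]

45994 ÷ 5025 → quotient 9, remainder 769
5025 ÷ 769 → quotient 6, remainder 411
769 ÷ 411 → quotient 1, remainder 358
411 ÷ 358 → quotient 1, remainder 53
358 ÷ 53 → quotient 6, remainder 40
53 ÷ 40 → quotient 1, remainder 13
40 ÷ 13 → quotient 3, remainder 1
13 ÷ 1 → quotient 13, remainder 0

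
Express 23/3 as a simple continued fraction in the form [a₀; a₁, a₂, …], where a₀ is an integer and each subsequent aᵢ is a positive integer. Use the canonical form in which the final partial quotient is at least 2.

[7; 1, 2]

Repeatedly divide and take the remainder:
⌊23/3⌋ = 7, remainder 2
⌊3/2⌋ = 1, remainder 1
⌊2/1⌋ = 2, remainder 0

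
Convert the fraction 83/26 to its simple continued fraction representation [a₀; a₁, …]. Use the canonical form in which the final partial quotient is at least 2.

[3; 5, 5]

83 ÷ 26 → quotient 3, remainder 5
26 ÷ 5 → quotient 5, remainder 1
5 ÷ 1 → quotient 5, remainder 0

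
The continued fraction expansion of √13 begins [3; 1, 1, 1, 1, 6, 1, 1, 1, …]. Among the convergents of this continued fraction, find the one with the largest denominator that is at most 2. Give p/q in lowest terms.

a_0 = 3: 3/1  (≤ bound)
a_1 = 1: 4/1  (≤ bound)
a_2 = 1: 7/2  (≤ bound)
a_3 = 1: 11/3  (> 2, stop)

7/2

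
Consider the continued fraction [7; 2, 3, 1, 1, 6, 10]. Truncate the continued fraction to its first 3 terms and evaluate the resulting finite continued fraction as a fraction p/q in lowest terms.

52/7

Start with 3.
2 + 1/(3/1) = 2 + 1/3 = 7/3
7 + 1/(7/3) = 7 + 3/7 = 52/7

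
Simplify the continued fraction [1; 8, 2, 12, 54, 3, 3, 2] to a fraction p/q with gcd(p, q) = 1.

296450/265179

Collapse the nested fraction from the inside out:
Start with 2.
3 + 1/(2/1) = 3 + 1/2 = 7/2
3 + 1/(7/2) = 3 + 2/7 = 23/7
54 + 1/(23/7) = 54 + 7/23 = 1249/23
12 + 1/(1249/23) = 12 + 23/1249 = 15011/1249
2 + 1/(15011/1249) = 2 + 1249/15011 = 31271/15011
8 + 1/(31271/15011) = 8 + 15011/31271 = 265179/31271
1 + 1/(265179/31271) = 1 + 31271/265179 = 296450/265179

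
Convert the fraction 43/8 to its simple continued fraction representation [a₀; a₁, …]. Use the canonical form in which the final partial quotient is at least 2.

[5; 2, 1, 2]

43 ÷ 8 → quotient 5, remainder 3
8 ÷ 3 → quotient 2, remainder 2
3 ÷ 2 → quotient 1, remainder 1
2 ÷ 1 → quotient 2, remainder 0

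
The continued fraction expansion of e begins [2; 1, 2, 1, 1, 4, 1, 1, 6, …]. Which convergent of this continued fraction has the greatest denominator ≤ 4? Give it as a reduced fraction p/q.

11/4

List convergents until the denominator exceeds the bound:
a_0 = 2: 2/1  (≤ bound)
a_1 = 1: 3/1  (≤ bound)
a_2 = 2: 8/3  (≤ bound)
a_3 = 1: 11/4  (≤ bound)
a_4 = 1: 19/7  (> 4, stop)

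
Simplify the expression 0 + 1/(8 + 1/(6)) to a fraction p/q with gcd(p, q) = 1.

6/49

Start with 6.
8 + 1/(6/1) = 8 + 1/6 = 49/6
0 + 1/(49/6) = 0 + 6/49 = 6/49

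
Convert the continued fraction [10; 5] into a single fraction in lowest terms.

51/5

Build up convergents one term at a time:
a_0 = 10: 10/1
a_1 = 5: 51/5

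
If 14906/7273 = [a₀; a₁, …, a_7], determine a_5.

Apply division with remainder until the remainder is 0:
⌊14906/7273⌋ = 2, remainder 360
⌊7273/360⌋ = 20, remainder 73
⌊360/73⌋ = 4, remainder 68
⌊73/68⌋ = 1, remainder 5
⌊68/5⌋ = 13, remainder 3
⌊5/3⌋ = 1, remainder 2

1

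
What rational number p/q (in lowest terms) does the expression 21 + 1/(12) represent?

253/12

Work from the innermost term outward:
Start with 12.
21 + 1/(12/1) = 21 + 1/12 = 253/12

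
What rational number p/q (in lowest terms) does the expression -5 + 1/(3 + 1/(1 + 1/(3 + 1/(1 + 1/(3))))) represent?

-341/72

Starting at the tail and folding back:
Start with 3.
1 + 1/(3/1) = 1 + 1/3 = 4/3
3 + 1/(4/3) = 3 + 3/4 = 15/4
1 + 1/(15/4) = 1 + 4/15 = 19/15
3 + 1/(19/15) = 3 + 15/19 = 72/19
-5 + 1/(72/19) = -5 + 19/72 = -341/72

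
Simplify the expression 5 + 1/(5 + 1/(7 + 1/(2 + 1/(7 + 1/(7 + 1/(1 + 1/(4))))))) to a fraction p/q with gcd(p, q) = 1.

118493/22810

Collapse the nested fraction from the inside out:
Start with 4.
1 + 1/(4/1) = 1 + 1/4 = 5/4
7 + 1/(5/4) = 7 + 4/5 = 39/5
7 + 1/(39/5) = 7 + 5/39 = 278/39
2 + 1/(278/39) = 2 + 39/278 = 595/278
7 + 1/(595/278) = 7 + 278/595 = 4443/595
5 + 1/(4443/595) = 5 + 595/4443 = 22810/4443
5 + 1/(22810/4443) = 5 + 4443/22810 = 118493/22810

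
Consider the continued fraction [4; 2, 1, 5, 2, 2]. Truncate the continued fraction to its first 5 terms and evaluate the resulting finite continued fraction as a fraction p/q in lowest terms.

a_0 = 4: 4/1
a_1 = 2: 9/2
a_2 = 1: 13/3
a_3 = 5: 74/17
a_4 = 2: 161/37

161/37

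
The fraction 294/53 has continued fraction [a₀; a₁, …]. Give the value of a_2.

1

Run the Euclidean algorithm, recording each quotient:
294 = 5·53 + 29, so a_0 = 5
53 = 1·29 + 24, so a_1 = 1
29 = 1·24 + 5, so a_2 = 1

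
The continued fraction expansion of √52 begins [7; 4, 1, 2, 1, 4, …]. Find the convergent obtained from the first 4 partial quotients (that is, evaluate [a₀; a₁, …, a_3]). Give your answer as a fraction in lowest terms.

Start with 2.
1 + 1/(2/1) = 1 + 1/2 = 3/2
4 + 1/(3/2) = 4 + 2/3 = 14/3
7 + 1/(14/3) = 7 + 3/14 = 101/14

101/14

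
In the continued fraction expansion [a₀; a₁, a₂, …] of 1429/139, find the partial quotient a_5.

1429 ÷ 139 → quotient 10, remainder 39
139 ÷ 39 → quotient 3, remainder 22
39 ÷ 22 → quotient 1, remainder 17
22 ÷ 17 → quotient 1, remainder 5
17 ÷ 5 → quotient 3, remainder 2
5 ÷ 2 → quotient 2, remainder 1

2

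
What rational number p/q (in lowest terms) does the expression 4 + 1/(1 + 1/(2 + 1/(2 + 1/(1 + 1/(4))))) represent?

Starting at the tail and folding back:
Start with 4.
1 + 1/(4/1) = 1 + 1/4 = 5/4
2 + 1/(5/4) = 2 + 4/5 = 14/5
2 + 1/(14/5) = 2 + 5/14 = 33/14
1 + 1/(33/14) = 1 + 14/33 = 47/33
4 + 1/(47/33) = 4 + 33/47 = 221/47

221/47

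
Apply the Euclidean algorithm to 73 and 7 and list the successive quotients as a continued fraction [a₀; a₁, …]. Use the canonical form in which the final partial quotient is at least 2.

Repeatedly divide and take the remainder:
73 = 10·7 + 3, so a_0 = 10
7 = 2·3 + 1, so a_1 = 2
3 = 3·1 + 0, so a_2 = 3

[10; 2, 3]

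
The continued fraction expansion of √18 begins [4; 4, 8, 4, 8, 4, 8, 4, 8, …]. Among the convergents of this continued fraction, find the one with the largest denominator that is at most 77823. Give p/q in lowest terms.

List convergents until the denominator exceeds the bound:
a_0 = 4: 4/1  (≤ bound)
a_1 = 4: 17/4  (≤ bound)
a_2 = 8: 140/33  (≤ bound)
a_3 = 4: 577/136  (≤ bound)
a_4 = 8: 4756/1121  (≤ bound)
a_5 = 4: 19601/4620  (≤ bound)
a_6 = 8: 161564/38081  (≤ bound)
a_7 = 4: 665857/156944  (> 77823, stop)

161564/38081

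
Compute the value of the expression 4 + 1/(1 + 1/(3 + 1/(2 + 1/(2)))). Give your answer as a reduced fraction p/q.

Start with 2.
2 + 1/(2/1) = 2 + 1/2 = 5/2
3 + 1/(5/2) = 3 + 2/5 = 17/5
1 + 1/(17/5) = 1 + 5/17 = 22/17
4 + 1/(22/17) = 4 + 17/22 = 105/22

105/22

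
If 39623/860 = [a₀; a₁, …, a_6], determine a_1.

39623 = 46·860 + 63, so a_0 = 46
860 = 13·63 + 41, so a_1 = 13

13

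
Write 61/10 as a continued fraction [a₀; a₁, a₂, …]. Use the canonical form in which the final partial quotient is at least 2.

Apply division with remainder until the remainder is 0:
61 = 6·10 + 1, so a_0 = 6
10 = 10·1 + 0, so a_1 = 10

[6; 10]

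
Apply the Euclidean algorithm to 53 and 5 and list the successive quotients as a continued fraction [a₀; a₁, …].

53 ÷ 5 → quotient 10, remainder 3
5 ÷ 3 → quotient 1, remainder 2
3 ÷ 2 → quotient 1, remainder 1
2 ÷ 1 → quotient 2, remainder 0

[10; 1, 1, 2]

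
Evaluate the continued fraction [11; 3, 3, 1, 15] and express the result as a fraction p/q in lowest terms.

Start with 15.
1 + 1/(15/1) = 1 + 1/15 = 16/15
3 + 1/(16/15) = 3 + 15/16 = 63/16
3 + 1/(63/16) = 3 + 16/63 = 205/63
11 + 1/(205/63) = 11 + 63/205 = 2318/205

2318/205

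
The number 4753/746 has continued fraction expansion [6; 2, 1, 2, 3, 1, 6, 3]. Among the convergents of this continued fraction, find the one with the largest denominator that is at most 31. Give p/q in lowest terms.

172/27

List convergents until the denominator exceeds the bound:
a_0 = 6: 6/1  (≤ bound)
a_1 = 2: 13/2  (≤ bound)
a_2 = 1: 19/3  (≤ bound)
a_3 = 2: 51/8  (≤ bound)
a_4 = 3: 172/27  (≤ bound)
a_5 = 1: 223/35  (> 31, stop)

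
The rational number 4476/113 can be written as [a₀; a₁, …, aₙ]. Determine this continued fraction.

[39; 1, 1, 1, 1, 3, 6]

4476 ÷ 113 → quotient 39, remainder 69
113 ÷ 69 → quotient 1, remainder 44
69 ÷ 44 → quotient 1, remainder 25
44 ÷ 25 → quotient 1, remainder 19
25 ÷ 19 → quotient 1, remainder 6
19 ÷ 6 → quotient 3, remainder 1
6 ÷ 1 → quotient 6, remainder 0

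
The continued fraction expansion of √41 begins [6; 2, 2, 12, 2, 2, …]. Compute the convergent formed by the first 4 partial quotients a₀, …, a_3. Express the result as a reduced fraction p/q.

a_0 = 6: 6/1
a_1 = 2: 13/2
a_2 = 2: 32/5
a_3 = 12: 397/62

397/62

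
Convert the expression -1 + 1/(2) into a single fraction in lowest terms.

-1/2

Start with 2.
-1 + 1/(2/1) = -1 + 1/2 = -1/2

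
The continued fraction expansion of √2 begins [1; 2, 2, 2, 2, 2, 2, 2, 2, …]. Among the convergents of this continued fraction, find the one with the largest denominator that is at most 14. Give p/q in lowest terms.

a_0 = 1: 1/1  (≤ bound)
a_1 = 2: 3/2  (≤ bound)
a_2 = 2: 7/5  (≤ bound)
a_3 = 2: 17/12  (≤ bound)
a_4 = 2: 41/29  (> 14, stop)

17/12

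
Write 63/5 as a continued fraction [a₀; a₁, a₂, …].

Repeatedly divide and take the remainder:
⌊63/5⌋ = 12, remainder 3
⌊5/3⌋ = 1, remainder 2
⌊3/2⌋ = 1, remainder 1
⌊2/1⌋ = 2, remainder 0

[12; 1, 1, 2]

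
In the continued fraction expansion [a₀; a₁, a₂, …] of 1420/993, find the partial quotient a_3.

1420 = 1·993 + 427, so a_0 = 1
993 = 2·427 + 139, so a_1 = 2
427 = 3·139 + 10, so a_2 = 3
139 = 13·10 + 9, so a_3 = 13

13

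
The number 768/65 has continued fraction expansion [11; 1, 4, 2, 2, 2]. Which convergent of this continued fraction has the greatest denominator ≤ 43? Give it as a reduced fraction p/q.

319/27

List convergents until the denominator exceeds the bound:
a_0 = 11: 11/1  (≤ bound)
a_1 = 1: 12/1  (≤ bound)
a_2 = 4: 59/5  (≤ bound)
a_3 = 2: 130/11  (≤ bound)
a_4 = 2: 319/27  (≤ bound)
a_5 = 2: 768/65  (> 43, stop)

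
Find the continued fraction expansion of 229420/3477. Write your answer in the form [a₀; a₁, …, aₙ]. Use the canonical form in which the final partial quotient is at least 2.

[65; 1, 55, 12, 2, 2]

Repeatedly divide and take the remainder:
229420 ÷ 3477 → quotient 65, remainder 3415
3477 ÷ 3415 → quotient 1, remainder 62
3415 ÷ 62 → quotient 55, remainder 5
62 ÷ 5 → quotient 12, remainder 2
5 ÷ 2 → quotient 2, remainder 1
2 ÷ 1 → quotient 2, remainder 0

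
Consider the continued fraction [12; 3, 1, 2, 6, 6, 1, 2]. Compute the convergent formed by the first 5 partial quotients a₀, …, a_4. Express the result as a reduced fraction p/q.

Work from the innermost term outward:
Start with 6.
2 + 1/(6/1) = 2 + 1/6 = 13/6
1 + 1/(13/6) = 1 + 6/13 = 19/13
3 + 1/(19/13) = 3 + 13/19 = 70/19
12 + 1/(70/19) = 12 + 19/70 = 859/70

859/70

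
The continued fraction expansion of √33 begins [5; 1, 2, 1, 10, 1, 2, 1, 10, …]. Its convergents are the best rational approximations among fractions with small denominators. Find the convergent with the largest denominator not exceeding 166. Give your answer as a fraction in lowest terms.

787/137

a_0 = 5: 5/1  (≤ bound)
a_1 = 1: 6/1  (≤ bound)
a_2 = 2: 17/3  (≤ bound)
a_3 = 1: 23/4  (≤ bound)
a_4 = 10: 247/43  (≤ bound)
a_5 = 1: 270/47  (≤ bound)
a_6 = 2: 787/137  (≤ bound)
a_7 = 1: 1057/184  (> 166, stop)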